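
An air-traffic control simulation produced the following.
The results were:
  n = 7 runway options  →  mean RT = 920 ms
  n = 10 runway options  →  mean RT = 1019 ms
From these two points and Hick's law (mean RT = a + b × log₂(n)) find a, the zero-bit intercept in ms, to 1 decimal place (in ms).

379.9 ms

b = (RT₂ − RT₁)/(log₂ n₂ − log₂ n₁) = (1019 − 920)/(3.3219 − 2.8074) = 192.392 ms/bit.
Intercept: a = 920 − 192.392·log₂(7) = 379.886 ms.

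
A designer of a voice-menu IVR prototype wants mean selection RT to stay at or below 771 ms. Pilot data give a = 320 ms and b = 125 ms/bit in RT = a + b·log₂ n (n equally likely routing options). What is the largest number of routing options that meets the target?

125·log₂ n ≤ 771 − 320 = 451, giving log₂ n ≤ 3.6080 and n ≤ 12.193. The largest whole number is 12.

12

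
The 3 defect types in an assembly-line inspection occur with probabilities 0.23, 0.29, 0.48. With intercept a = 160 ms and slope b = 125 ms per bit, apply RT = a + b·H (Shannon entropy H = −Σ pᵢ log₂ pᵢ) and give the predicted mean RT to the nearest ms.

H = 0.23·log₂(1/0.23) + 0.29·log₂(1/0.29) + 0.48·log₂(1/0.48) = 1.5138 bits.
RT = 160 + 125 × 1.5138 = 349.23 ms.

349 ms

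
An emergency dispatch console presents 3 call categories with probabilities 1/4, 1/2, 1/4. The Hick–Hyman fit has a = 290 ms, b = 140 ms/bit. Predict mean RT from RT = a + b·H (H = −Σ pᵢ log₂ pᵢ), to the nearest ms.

Each term −pᵢ log₂ pᵢ: 0.25·2 + 0.5·1 + 0.25·2; summed, H = 1.500 bits.
Mean RT = a + bH = 290 + 140·1.500 = 500.00 ms.

500 ms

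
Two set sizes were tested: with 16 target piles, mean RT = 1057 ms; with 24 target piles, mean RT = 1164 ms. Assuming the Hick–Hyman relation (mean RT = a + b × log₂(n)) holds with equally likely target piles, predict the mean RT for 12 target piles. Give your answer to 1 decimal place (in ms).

Solve the two-equation system in a and b:
  b = (1164 − 1057) / (log₂ 24 − log₂ 16) = 107 / (4.5850 − 4) = 182.918 ms/bit
  a = 1057 − 182.918 × 4 = 325.329 ms
Then RT(12) = 325.329 + 182.918 × log₂ 12 = 325.329 + 182.918 × 3.5850 ≈ 981.082 ms.

981.1 ms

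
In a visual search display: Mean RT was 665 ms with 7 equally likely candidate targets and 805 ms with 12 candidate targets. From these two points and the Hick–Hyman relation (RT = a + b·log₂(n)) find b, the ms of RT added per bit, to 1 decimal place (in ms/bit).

Slope: b = (805 − 665) / (log₂ 12 − log₂ 7) = 140/0.7776 = 180.039 ms/bit.

180.0 ms/bit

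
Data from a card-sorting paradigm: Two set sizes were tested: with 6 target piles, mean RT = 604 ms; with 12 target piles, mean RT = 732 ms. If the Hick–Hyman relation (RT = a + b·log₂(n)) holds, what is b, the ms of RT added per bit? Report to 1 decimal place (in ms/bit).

128.0 ms/bit

Slope: b = (732 − 604) / (log₂ 12 − log₂ 6) = 128/1.0000 = 128.000 ms/bit.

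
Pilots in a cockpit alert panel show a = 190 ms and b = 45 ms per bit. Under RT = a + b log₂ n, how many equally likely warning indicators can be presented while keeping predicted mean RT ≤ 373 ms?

16

Information budget: (373 − 190)/45 = 4.0667 bits, so n ≤ 2^4.0667 = 16.757 → at most 16.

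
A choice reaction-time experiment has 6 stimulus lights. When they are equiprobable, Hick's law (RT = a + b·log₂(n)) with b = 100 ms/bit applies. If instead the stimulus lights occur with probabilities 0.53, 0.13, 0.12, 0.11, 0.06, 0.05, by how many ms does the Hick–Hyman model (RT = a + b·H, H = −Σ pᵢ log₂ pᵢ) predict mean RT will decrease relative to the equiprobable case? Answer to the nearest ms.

54 ms

The RT saving is b·ΔH. Equiprobable H₀ = log₂(6) = 2.5850 bits; with the given probabilities H = 2.0451 bits.
b·(H₀ − H) = 100 × (2.5850 − 2.0451) = 53.99 ms.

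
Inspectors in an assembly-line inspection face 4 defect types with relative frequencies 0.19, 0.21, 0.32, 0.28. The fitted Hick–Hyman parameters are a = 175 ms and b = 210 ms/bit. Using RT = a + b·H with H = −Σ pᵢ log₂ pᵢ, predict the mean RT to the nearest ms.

588 ms

Entropy contributions −pᵢ log₂ pᵢ: 0.4552, 0.4728, 0.5260, 0.5142; sum H = 1.9683 bits.
RT = a + bH = 175 + 210·1.9683 = 588.34 ms.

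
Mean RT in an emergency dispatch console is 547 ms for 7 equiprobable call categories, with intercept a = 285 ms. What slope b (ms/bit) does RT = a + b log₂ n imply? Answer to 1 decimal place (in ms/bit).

93.3 ms/bit

7 alternatives carry log₂ 7 = 2.8074 bits; the choice cost is 547 − 285 = 262 ms, so b = 262/2.8074 = 93.326 ms/bit.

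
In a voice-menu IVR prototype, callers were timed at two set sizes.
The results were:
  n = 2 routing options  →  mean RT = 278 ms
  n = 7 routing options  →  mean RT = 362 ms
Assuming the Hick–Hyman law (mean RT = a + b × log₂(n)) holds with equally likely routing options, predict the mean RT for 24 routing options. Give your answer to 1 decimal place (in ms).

Solve the two-equation system in a and b:
  b = (362 − 278) / (log₂ 7 − log₂ 2) = 84 / (2.8074 − 1) = 46.477 ms/bit
  a = 278 − 46.477 × 1 = 231.523 ms
Then RT(24) = 231.523 + 46.477 × log₂ 24 = 231.523 + 46.477 × 4.5850 ≈ 444.617 ms.

444.6 ms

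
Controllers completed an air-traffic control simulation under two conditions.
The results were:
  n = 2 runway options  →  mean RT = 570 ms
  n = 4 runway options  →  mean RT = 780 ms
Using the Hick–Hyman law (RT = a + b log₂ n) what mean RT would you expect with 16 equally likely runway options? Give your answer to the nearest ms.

1200 ms

Solve the two-equation system in a and b:
  b = (780 − 570) / (log₂ 4 − log₂ 2) = 210 / (2 − 1) = 210 ms/bit
  a = 570 − 210 × 1 = 360 ms
Then RT(16) = 360 + 210 × log₂ 16 = 360 + 210 × 4 ≈ 1200.000 ms.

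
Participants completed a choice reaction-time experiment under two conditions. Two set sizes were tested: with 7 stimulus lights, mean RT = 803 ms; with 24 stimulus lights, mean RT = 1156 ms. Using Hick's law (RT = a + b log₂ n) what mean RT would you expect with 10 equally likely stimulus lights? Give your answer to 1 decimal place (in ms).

Fit slope and intercept:
  b = (1156 − 803) / (log₂ 24 − log₂ 7) = 353 / (4.5850 − 2.8074) = 198.582 ms/bit
  a = 803 − 198.582 × 2.8074 = 245.511 ms
Then RT(10) = 245.511 + 198.582 × log₂ 10 = 245.511 + 198.582 × 3.3219 ≈ 905.185 ms.

905.2 ms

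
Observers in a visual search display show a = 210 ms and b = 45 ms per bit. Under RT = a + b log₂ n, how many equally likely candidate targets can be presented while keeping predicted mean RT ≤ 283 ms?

Information budget: (283 − 210)/45 = 1.6222 bits, so n ≤ 2^1.6222 = 3.078 → at most 3.

3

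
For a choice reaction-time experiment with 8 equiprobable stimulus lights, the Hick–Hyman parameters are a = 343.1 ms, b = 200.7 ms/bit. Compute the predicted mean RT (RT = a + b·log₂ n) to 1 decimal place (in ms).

log₂(8) = 3 bits, so RT = 343.1 + 200.7 × 3 ≈ 945.200 ms.

945.2 ms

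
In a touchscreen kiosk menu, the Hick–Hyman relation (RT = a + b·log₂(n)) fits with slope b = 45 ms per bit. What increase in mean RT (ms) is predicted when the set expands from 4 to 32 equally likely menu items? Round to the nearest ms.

ΔRT = (a + b log₂ n₂) − (a + b log₂ n₁) = b·(log₂ n₂ − log₂ n₁).
log₂(32) − log₂(4) = log₂(32/4) = log₂(8) = 3.
ΔRT = 45 × 3.0000 = 135.000 ms.

135 ms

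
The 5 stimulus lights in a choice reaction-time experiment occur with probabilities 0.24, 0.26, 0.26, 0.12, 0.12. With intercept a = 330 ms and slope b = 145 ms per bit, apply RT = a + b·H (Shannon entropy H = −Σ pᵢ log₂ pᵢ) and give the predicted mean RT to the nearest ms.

655 ms

Entropy contributions −pᵢ log₂ pᵢ: 0.4941, 0.5053, 0.5053, 0.3671, 0.3671; sum H = 2.2388 bits.
RT = a + bH = 330 + 145·2.2388 = 654.63 ms.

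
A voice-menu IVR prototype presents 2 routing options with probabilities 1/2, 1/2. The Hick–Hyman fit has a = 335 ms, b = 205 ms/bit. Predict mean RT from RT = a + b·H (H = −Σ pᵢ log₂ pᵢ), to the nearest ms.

540 ms

H = −Σ pᵢ log₂ pᵢ = 0.5·1 + 0.5·1 = 1.000 bits.
RT = 335 + 205 × 1.000 = 540.00 ms.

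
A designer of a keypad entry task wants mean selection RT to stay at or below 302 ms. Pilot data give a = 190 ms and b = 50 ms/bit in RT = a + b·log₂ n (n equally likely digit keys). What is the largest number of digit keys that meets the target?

4

Information budget: (302 − 190)/50 = 2.2400 bits, so n ≤ 2^2.2400 = 4.724 → at most 4.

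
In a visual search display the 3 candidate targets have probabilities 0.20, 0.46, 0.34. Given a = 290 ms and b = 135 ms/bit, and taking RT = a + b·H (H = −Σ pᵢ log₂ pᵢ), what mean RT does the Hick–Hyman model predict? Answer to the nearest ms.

494 ms

H = 0.20·log₂(1/0.20) + 0.46·log₂(1/0.46) + 0.34·log₂(1/0.34) = 1.5089 bits.
RT = 290 + 135 × 1.5089 = 493.70 ms.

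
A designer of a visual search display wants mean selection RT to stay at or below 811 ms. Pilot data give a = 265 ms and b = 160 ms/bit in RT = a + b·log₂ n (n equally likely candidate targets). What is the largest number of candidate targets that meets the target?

10

160·log₂ n ≤ 811 − 265 = 546, giving log₂ n ≤ 3.4125 and n ≤ 10.648. The largest whole number is 10.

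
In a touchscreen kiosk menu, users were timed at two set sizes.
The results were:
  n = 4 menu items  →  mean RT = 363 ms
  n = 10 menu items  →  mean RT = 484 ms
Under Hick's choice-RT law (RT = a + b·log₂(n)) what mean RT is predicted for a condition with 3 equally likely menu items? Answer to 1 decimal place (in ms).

325.0 ms

Solve the two-equation system in a and b:
  b = (484 − 363) / (log₂ 10 − log₂ 4) = 121 / (3.3219 − 2) = 91.533 ms/bit
  a = 363 − 91.533 × 2 = 179.934 ms
Then RT(3) = 179.934 + 91.533 × log₂ 3 = 179.934 + 91.533 × 1.5850 ≈ 325.010 ms.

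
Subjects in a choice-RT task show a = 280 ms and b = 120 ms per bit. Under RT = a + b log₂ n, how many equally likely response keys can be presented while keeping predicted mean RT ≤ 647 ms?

8

120·log₂ n ≤ 647 − 280 = 367, giving log₂ n ≤ 3.0583 and n ≤ 8.330. The largest whole number is 8.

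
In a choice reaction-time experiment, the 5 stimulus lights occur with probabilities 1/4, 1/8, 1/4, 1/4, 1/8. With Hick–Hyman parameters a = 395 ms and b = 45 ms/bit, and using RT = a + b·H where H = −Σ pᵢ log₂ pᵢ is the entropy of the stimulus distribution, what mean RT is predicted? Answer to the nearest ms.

H = −Σ pᵢ log₂ pᵢ = 0.25·2 + 0.125·3 + 0.25·2 + 0.25·2 + 0.125·3 = 2.250 bits.
RT = 395 + 45 × 2.250 = 496.25 ms.

496 ms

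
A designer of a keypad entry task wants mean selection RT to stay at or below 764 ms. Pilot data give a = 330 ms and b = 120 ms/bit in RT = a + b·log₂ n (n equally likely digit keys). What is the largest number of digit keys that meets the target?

12

Set 330 + 120·log₂ n ≤ 764 → log₂ n ≤ (764 − 330)/120 = 3.6167.
So n ≤ 2^3.6167 = 12.267; the largest integer n is 12.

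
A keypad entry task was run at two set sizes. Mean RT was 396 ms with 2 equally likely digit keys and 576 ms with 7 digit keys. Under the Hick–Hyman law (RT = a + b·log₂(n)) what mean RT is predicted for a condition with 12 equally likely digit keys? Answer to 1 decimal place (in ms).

653.4 ms

Solve the two-equation system in a and b:
  b = (576 − 396) / (log₂ 7 − log₂ 2) = 180 / (2.8074 − 1) = 99.593 ms/bit
  a = 396 − 99.593 × 1 = 296.407 ms
Then RT(12) = 296.407 + 99.593 × log₂ 12 = 296.407 + 99.593 × 3.5850 ≈ 653.444 ms.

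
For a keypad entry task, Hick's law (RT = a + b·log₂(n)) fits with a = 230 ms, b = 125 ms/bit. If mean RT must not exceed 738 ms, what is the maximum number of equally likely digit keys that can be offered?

16

Information budget: (738 − 230)/125 = 4.0640 bits, so n ≤ 2^4.0640 = 16.726 → at most 16.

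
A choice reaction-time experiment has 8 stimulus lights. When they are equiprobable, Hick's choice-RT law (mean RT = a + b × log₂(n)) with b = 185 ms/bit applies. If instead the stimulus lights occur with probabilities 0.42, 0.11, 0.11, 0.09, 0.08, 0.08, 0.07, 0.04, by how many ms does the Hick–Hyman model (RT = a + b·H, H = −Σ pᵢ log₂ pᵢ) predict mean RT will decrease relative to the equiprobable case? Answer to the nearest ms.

78 ms

The RT saving is b·ΔH. Equiprobable H₀ = log₂(8) = 3.0000 bits; with the given probabilities H = 2.5762 bits.
b·(H₀ − H) = 185 × (3.0000 − 2.5762) = 78.40 ms.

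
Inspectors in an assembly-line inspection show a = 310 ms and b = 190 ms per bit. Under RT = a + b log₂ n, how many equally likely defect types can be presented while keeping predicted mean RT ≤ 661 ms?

190·log₂ n ≤ 661 − 310 = 351, giving log₂ n ≤ 1.8474 and n ≤ 3.598. The largest whole number is 3.

3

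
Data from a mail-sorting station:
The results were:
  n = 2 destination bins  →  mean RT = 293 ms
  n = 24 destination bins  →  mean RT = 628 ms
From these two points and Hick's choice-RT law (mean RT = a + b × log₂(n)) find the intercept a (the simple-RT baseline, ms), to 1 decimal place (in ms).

199.6 ms

b = (RT₂ − RT₁)/(log₂ n₂ − log₂ n₁) = (628 − 293)/(4.5850 − 1) = 93.446 ms/bit.
Intercept: a = 293 − 93.446·log₂(2) = 199.554 ms.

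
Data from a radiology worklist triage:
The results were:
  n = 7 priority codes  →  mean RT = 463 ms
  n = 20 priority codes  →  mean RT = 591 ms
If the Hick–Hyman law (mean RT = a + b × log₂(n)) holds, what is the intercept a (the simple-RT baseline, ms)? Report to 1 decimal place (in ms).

225.7 ms

The slope on a log₂ axis is (591 − 463) / (4.3219 − 2.8074) = 84.512 ms/bit.
a = RT₁ − b·log₂ n₁ = 463 − 84.512 × 2.8074 = 225.744 ms.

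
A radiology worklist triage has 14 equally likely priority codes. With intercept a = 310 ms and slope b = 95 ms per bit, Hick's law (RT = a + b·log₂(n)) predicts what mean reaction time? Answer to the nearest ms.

672 ms

log₂(14) = 3.8074 bits, so RT = 310 + 95 × 3.8074 ≈ 671.699 ms.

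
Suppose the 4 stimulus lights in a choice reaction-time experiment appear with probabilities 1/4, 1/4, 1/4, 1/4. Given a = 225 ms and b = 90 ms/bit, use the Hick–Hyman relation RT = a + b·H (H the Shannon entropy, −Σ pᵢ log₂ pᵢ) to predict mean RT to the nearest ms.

405 ms

H = −Σ pᵢ log₂ pᵢ = 0.25·2 + 0.25·2 + 0.25·2 + 0.25·2 = 2.000 bits.
RT = 225 + 90 × 2.000 = 405.00 ms.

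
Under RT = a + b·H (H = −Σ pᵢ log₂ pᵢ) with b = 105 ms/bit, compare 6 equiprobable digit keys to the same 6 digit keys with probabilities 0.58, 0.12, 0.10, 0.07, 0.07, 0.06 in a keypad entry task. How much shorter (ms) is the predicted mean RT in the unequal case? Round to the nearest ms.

68 ms

The RT saving is b·ΔH. Equiprobable H₀ = log₂(6) = 2.5850 bits; with the given probabilities H = 1.9357 bits.
b·(H₀ − H) = 105 × (2.5850 − 1.9357) = 68.17 ms.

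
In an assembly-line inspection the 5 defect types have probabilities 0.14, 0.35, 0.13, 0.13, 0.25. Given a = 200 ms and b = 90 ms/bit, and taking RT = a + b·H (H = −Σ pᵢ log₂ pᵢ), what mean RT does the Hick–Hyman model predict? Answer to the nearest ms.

Entropy contributions −pᵢ log₂ pᵢ: 0.3971, 0.5301, 0.3826, 0.3826, 0.5000; sum H = 2.1925 bits.
RT = a + bH = 200 + 90·2.1925 = 397.32 ms.

397 ms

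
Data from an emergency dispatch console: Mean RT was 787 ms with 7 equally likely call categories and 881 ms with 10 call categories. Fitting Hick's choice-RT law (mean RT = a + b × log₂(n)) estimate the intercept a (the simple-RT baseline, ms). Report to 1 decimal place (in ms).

The slope on a log₂ axis is (881 − 787) / (3.3219 − 2.8074) = 182.676 ms/bit.
Intercept: a = 787 − 182.676·log₂(7) = 274.165 ms.

274.2 ms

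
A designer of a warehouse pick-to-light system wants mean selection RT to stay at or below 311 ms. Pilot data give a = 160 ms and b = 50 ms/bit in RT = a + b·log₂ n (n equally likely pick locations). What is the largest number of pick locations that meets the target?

8

Set 160 + 50·log₂ n ≤ 311 → log₂ n ≤ (311 − 160)/50 = 3.0200.
So n ≤ 2^3.0200 = 8.112; the largest integer n is 8.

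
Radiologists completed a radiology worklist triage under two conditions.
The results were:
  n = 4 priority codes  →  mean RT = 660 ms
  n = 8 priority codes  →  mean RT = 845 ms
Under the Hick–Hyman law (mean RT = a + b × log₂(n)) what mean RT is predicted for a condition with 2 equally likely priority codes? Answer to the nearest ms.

Fit slope and intercept:
  b = (845 − 660) / (log₂ 8 − log₂ 4) = 185 / (3 − 2) = 185 ms/bit
  a = 660 − 185 × 2 = 290 ms
Then RT(2) = 290 + 185 × log₂ 2 = 290 + 185 × 1 ≈ 475.000 ms.

475 ms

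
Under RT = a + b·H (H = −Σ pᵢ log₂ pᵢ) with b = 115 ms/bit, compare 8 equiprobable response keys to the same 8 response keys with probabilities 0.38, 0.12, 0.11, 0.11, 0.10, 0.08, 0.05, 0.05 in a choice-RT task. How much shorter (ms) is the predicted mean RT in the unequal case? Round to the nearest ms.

Equiprobable entropy H₀ = log₂ 8 = 3.0000 bits.
Skewed entropy H = −Σ pᵢ log₂ pᵢ = 2.6540 bits.
ΔRT = b·(H₀ − H) = 115 × 0.3460 = 39.79 ms.

40 ms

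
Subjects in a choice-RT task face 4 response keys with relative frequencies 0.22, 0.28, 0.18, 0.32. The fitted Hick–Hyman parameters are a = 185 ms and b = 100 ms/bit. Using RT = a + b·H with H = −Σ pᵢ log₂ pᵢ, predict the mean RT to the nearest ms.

382 ms

H = 0.22·log₂(1/0.22) + 0.28·log₂(1/0.28) + 0.18·log₂(1/0.18) + 0.32·log₂(1/0.32) = 1.9661 bits.
RT = 185 + 100 × 1.9661 = 381.61 ms.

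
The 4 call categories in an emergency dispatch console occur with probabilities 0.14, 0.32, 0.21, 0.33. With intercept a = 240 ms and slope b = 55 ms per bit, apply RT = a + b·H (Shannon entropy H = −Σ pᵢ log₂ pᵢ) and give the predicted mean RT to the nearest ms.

Entropy contributions −pᵢ log₂ pᵢ: 0.3971, 0.5260, 0.4728, 0.5278; sum H = 1.9238 bits.
RT = a + bH = 240 + 55·1.9238 = 345.81 ms.

346 ms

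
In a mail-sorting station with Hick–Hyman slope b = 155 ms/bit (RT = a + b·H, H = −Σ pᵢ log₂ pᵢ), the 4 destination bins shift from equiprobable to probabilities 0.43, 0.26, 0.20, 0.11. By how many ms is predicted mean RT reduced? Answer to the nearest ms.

The RT saving is b·ΔH. Equiprobable H₀ = log₂(4) = 2.0000 bits; with the given probabilities H = 1.8435 bits.
b·(H₀ − H) = 155 × (2.0000 − 1.8435) = 24.25 ms.

24 ms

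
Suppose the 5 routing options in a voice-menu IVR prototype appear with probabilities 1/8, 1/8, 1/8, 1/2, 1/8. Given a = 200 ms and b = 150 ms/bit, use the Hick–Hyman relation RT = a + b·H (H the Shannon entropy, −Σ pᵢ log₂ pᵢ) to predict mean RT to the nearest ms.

500 ms

H = −Σ pᵢ log₂ pᵢ = 0.125·3 + 0.125·3 + 0.125·3 + 0.5·1 + 0.125·3 = 2.000 bits.
RT = 200 + 150 × 2.000 = 500.00 ms.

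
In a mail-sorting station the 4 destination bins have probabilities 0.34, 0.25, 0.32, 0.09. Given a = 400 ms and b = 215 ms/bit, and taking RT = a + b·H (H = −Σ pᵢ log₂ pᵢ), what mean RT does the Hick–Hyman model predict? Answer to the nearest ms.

Entropy contributions −pᵢ log₂ pᵢ: 0.5292, 0.5000, 0.5260, 0.3127; sum H = 1.8679 bits.
RT = a + bH = 400 + 215·1.8679 = 801.59 ms.

802 ms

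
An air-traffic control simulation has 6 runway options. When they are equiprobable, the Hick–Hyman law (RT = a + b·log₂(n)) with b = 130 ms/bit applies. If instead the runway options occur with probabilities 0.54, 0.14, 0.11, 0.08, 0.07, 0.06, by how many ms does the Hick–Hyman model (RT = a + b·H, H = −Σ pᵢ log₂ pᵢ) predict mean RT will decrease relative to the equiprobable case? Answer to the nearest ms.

72 ms

The RT saving is b·ΔH. Equiprobable H₀ = log₂(6) = 2.5850 bits; with the given probabilities H = 2.0310 bits.
b·(H₀ − H) = 130 × (2.5850 − 2.0310) = 72.01 ms.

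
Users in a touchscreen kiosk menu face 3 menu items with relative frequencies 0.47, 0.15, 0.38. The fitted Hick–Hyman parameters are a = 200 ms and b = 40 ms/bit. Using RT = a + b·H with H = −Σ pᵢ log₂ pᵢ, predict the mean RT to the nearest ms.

Entropy contributions −pᵢ log₂ pᵢ: 0.5120, 0.4105, 0.5305; sum H = 1.4530 bits.
RT = a + bH = 200 + 40·1.4530 = 258.12 ms.

258 ms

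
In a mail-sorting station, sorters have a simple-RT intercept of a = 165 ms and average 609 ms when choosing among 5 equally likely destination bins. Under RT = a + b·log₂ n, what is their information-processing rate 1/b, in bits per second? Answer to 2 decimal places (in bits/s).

5.23 bits/s

Choice component = 609 − 165 = 444 ms over log₂(5) = 2.3219 bits.
b = 444 / 2.3219 = 191.220 ms/bit, so 1/b = 5.230 bits/s.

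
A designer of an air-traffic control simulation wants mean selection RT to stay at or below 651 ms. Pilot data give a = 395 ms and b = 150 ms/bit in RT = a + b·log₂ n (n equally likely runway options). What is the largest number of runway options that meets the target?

3

Information budget: (651 − 395)/150 = 1.7067 bits, so n ≤ 2^1.7067 = 3.264 → at most 3.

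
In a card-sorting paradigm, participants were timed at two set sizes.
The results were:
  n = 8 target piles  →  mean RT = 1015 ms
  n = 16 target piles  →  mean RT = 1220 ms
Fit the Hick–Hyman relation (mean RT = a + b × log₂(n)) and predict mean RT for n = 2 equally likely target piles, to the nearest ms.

605 ms

Fit slope and intercept:
  b = (1220 − 1015) / (log₂ 16 − log₂ 8) = 205 / (4 − 3) = 205 ms/bit
  a = 1015 − 205 × 3 = 400 ms
Then RT(2) = 400 + 205 × log₂ 2 = 400 + 205 × 1 ≈ 605.000 ms.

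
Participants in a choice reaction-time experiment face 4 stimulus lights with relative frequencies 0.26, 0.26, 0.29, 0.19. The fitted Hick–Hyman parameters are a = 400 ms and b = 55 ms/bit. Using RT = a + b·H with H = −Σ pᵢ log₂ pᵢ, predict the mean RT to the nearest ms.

509 ms

Entropy contributions −pᵢ log₂ pᵢ: 0.5053, 0.5053, 0.5179, 0.4552; sum H = 1.9837 bits.
RT = a + bH = 400 + 55·1.9837 = 509.10 ms.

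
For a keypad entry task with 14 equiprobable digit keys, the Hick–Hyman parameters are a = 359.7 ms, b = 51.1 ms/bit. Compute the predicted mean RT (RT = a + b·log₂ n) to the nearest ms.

554 ms

log₂(14) = 3.8074 bits, so RT = 359.7 + 51.1 × 3.8074 ≈ 554.256 ms.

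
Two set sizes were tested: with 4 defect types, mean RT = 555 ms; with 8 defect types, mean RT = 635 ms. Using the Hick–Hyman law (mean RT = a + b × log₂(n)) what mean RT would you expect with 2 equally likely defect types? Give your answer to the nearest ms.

Solve the two-equation system in a and b:
  b = (635 − 555) / (log₂ 8 − log₂ 4) = 80 / (3 − 2) = 80 ms/bit
  a = 555 − 80 × 2 = 395 ms
Then RT(2) = 395 + 80 × log₂ 2 = 395 + 80 × 1 ≈ 475.000 ms.

475 ms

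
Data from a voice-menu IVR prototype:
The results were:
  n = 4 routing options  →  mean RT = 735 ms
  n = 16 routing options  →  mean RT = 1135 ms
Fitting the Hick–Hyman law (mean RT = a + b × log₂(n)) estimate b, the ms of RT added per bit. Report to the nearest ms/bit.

The slope on a log₂ axis is (1135 − 735) / (4 − 2) = 200 ms/bit.

200 ms/bit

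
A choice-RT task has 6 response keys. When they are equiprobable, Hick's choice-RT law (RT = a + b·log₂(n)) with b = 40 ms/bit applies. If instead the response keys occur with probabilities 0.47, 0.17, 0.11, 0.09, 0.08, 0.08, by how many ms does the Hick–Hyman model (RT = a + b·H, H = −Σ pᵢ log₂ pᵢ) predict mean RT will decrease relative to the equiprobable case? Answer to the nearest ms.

The RT saving is b·ΔH. Equiprobable H₀ = log₂(6) = 2.5850 bits; with the given probabilities H = 2.1925 bits.
b·(H₀ − H) = 40 × (2.5850 − 2.1925) = 15.70 ms.

16 ms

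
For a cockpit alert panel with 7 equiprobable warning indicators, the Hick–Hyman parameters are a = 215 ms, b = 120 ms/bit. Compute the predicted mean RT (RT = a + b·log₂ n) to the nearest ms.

log₂(7) = 2.8074 bits, so RT = 215 + 120 × 2.8074 ≈ 551.883 ms.

552 ms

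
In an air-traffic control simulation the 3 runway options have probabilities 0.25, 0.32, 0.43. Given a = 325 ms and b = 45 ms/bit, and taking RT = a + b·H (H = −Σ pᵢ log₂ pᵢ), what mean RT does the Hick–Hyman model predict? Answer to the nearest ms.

Entropy contributions −pᵢ log₂ pᵢ: 0.5000, 0.5260, 0.5236; sum H = 1.5496 bits.
RT = a + bH = 325 + 45·1.5496 = 394.73 ms.

395 ms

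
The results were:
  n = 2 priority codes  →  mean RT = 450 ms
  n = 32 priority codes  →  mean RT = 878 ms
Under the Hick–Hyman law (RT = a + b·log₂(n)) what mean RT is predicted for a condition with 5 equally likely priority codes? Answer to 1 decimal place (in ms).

RT is linear in log₂ n, so two points fix the line:
  b = (878 − 450) / (log₂ 32 − log₂ 2) = 428 / (5 − 1) = 107.000 ms/bit
  a = 450 − 107.000 × 1 = 343.000 ms
Then RT(5) = 343.000 + 107.000 × log₂ 5 = 343.000 + 107.000 × 2.3219 ≈ 591.446 ms.

591.4 ms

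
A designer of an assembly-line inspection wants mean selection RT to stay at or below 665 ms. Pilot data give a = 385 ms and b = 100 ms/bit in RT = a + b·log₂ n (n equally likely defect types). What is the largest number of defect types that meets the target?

6

Information budget: (665 − 385)/100 = 2.8000 bits, so n ≤ 2^2.8000 = 6.964 → at most 6.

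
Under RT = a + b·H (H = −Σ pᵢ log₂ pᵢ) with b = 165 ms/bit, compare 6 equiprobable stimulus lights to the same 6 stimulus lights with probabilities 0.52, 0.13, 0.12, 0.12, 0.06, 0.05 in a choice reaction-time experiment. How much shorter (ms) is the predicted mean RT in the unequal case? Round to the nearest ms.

85 ms

The RT saving is b·ΔH. Equiprobable H₀ = log₂(6) = 2.5850 bits; with the given probabilities H = 2.0670 bits.
b·(H₀ − H) = 165 × (2.5850 − 2.0670) = 85.47 ms.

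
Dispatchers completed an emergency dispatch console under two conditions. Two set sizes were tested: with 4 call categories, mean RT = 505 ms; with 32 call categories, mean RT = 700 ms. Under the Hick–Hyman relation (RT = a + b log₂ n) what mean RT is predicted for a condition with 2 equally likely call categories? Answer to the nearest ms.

RT is linear in log₂ n, so two points fix the line:
  b = (700 − 505) / (log₂ 32 − log₂ 4) = 195 / (5 − 2) = 65 ms/bit
  a = 505 − 65 × 2 = 375 ms
Then RT(2) = 375 + 65 × log₂ 2 = 375 + 65 × 1 ≈ 440.000 ms.

440 ms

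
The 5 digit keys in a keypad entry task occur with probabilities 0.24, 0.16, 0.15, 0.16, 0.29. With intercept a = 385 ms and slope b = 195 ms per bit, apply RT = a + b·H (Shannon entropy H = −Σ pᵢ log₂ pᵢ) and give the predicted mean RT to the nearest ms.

Entropy contributions −pᵢ log₂ pᵢ: 0.4941, 0.4230, 0.4105, 0.4230, 0.5179; sum H = 2.2686 bits.
RT = a + bH = 385 + 195·2.2686 = 827.38 ms.

827 ms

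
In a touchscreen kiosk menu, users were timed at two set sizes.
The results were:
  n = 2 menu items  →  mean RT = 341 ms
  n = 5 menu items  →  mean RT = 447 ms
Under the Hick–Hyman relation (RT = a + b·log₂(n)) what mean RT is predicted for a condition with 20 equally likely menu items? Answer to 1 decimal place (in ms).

607.4 ms

Fit slope and intercept:
  b = (447 − 341) / (log₂ 5 − log₂ 2) = 106 / (2.3219 − 1) = 80.186 ms/bit
  a = 341 − 80.186 × 1 = 260.814 ms
Then RT(20) = 260.814 + 80.186 × log₂ 20 = 260.814 + 80.186 × 4.3219 ≈ 607.372 ms.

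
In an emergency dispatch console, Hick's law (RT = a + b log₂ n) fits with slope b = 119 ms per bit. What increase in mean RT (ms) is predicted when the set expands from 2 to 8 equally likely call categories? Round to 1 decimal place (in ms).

Only the slope matters, since a is common to both: ΔRT = b·log₂(n₂/n₁).
log₂(8) − log₂(2) = log₂(8/2) = log₂(4) = 2.
ΔRT = 119 × 2.0000 = 238.000 ms.

238.0 ms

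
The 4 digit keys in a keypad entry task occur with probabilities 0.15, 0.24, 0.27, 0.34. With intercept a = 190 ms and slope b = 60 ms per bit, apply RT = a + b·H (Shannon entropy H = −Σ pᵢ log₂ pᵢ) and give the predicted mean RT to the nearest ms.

H = 0.15·log₂(1/0.15) + 0.24·log₂(1/0.24) + 0.27·log₂(1/0.27) + 0.34·log₂(1/0.34) = 1.9439 bits.
RT = 190 + 60 × 1.9439 = 306.63 ms.

307 ms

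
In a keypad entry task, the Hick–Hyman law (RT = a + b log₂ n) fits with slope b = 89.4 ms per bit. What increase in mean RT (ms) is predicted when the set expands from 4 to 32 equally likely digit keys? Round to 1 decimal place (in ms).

Only the slope matters, since a is common to both: ΔRT = b·log₂(n₂/n₁).
log₂(32) − log₂(4) = log₂(32/4) = log₂(8) = 3.
ΔRT = 89.4 × 3.0000 = 268.200 ms.

268.2 ms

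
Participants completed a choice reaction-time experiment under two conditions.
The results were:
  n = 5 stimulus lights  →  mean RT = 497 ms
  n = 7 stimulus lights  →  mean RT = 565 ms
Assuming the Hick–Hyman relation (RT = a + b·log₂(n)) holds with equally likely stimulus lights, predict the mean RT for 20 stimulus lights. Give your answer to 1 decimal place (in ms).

Fit slope and intercept:
  b = (565 − 497) / (log₂ 7 − log₂ 5) = 68 / (2.8074 − 2.3219) = 140.083 ms/bit
  a = 497 − 140.083 × 2.3219 = 171.738 ms
Then RT(20) = 171.738 + 140.083 × log₂ 20 = 171.738 + 140.083 × 4.3219 ≈ 777.166 ms.

777.2 ms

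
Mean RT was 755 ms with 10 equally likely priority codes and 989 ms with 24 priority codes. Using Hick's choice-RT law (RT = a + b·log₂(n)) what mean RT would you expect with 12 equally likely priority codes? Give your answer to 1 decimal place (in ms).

RT is linear in log₂ n, so two points fix the line:
  b = (989 − 755) / (log₂ 24 − log₂ 10) = 234 / (4.5850 − 3.3219) = 185.268 ms/bit
  a = 755 − 185.268 × 3.3219 = 139.553 ms
Then RT(12) = 139.553 + 185.268 × log₂ 12 = 139.553 + 185.268 × 3.5850 ≈ 803.732 ms.

803.7 ms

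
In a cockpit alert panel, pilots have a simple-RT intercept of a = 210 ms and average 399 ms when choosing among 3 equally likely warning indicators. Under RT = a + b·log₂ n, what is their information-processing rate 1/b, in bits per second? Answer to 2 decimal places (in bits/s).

8.39 bits/s

b = (399 − 210)/log₂ 3 = 189/1.5850 = 119.246 ms per bit = 0.11925 s/bit; the reciprocal is 8.386 bits/s.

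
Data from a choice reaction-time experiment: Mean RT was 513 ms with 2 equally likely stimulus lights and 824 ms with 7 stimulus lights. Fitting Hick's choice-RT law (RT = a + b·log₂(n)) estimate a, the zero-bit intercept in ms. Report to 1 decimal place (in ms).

Slope: b = (824 − 513) / (log₂ 7 − log₂ 2) = 311/1.8074 = 172.075 ms/bit.
Intercept: a = 513 − 172.075·log₂(2) = 340.925 ms.

340.9 ms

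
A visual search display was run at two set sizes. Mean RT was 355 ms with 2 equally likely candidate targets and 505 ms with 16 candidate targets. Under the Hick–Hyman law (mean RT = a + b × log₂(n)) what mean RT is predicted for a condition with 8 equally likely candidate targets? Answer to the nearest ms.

455 ms

Solve the two-equation system in a and b:
  b = (505 − 355) / (log₂ 16 − log₂ 2) = 150 / (4 − 1) = 50 ms/bit
  a = 355 − 50 × 1 = 305 ms
Then RT(8) = 305 + 50 × log₂ 8 = 305 + 50 × 3 ≈ 455.000 ms.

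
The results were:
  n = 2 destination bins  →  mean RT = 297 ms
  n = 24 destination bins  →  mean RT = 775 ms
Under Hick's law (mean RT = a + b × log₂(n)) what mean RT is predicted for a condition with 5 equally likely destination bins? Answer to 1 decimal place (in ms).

Solve the two-equation system in a and b:
  b = (775 − 297) / (log₂ 24 − log₂ 2) = 478 / (4.5850 − 1) = 133.335 ms/bit
  a = 297 − 133.335 × 1 = 163.665 ms
Then RT(5) = 163.665 + 133.335 × log₂ 5 = 163.665 + 133.335 × 2.3219 ≈ 473.259 ms.

473.3 ms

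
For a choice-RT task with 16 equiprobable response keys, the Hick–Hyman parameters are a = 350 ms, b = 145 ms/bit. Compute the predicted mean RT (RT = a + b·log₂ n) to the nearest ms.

log₂(16) = 4 bits, so RT = 350 + 145 × 4 ≈ 930.000 ms.

930 ms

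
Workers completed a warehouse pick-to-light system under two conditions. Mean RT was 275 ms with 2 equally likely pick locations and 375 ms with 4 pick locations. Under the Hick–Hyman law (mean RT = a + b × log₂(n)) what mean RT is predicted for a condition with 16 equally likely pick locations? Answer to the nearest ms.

RT is linear in log₂ n, so two points fix the line:
  b = (375 − 275) / (log₂ 4 − log₂ 2) = 100 / (2 − 1) = 100 ms/bit
  a = 275 − 100 × 1 = 175 ms
Then RT(16) = 175 + 100 × log₂ 16 = 175 + 100 × 4 ≈ 575.000 ms.

575 ms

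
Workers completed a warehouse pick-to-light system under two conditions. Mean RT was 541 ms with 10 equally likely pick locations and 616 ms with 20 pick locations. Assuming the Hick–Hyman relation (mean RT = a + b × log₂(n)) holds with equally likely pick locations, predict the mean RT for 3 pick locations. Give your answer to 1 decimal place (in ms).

410.7 ms

Fit slope and intercept:
  b = (616 − 541) / (log₂ 20 − log₂ 10) = 75 / (4.3219 − 3.3219) = 75.000 ms/bit
  a = 541 − 75.000 × 3.3219 = 291.855 ms
Then RT(3) = 291.855 + 75.000 × log₂ 3 = 291.855 + 75.000 × 1.5850 ≈ 410.728 ms.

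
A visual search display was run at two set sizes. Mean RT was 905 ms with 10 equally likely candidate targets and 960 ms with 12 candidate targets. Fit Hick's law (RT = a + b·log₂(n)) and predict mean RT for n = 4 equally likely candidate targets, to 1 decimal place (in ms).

RT is linear in log₂ n, so two points fix the line:
  b = (960 − 905) / (log₂ 12 − log₂ 10) = 55 / (3.5850 − 3.3219) = 209.098 ms/bit
  a = 905 − 209.098 × 3.3219 = 210.391 ms
Then RT(4) = 210.391 + 209.098 × log₂ 4 = 210.391 + 209.098 × 2 ≈ 628.587 ms.

628.6 ms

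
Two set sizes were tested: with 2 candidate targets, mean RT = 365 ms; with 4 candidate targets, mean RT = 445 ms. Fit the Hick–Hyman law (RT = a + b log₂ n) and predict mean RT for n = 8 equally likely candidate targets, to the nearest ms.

525 ms

With log₂ n on the abscissa the relation is linear; from the two conditions:
  b = (445 − 365) / (log₂ 4 − log₂ 2) = 80 / (2 − 1) = 80 ms/bit
  a = 365 − 80 × 1 = 285 ms
Then RT(8) = 285 + 80 × log₂ 8 = 285 + 80 × 3 ≈ 525.000 ms.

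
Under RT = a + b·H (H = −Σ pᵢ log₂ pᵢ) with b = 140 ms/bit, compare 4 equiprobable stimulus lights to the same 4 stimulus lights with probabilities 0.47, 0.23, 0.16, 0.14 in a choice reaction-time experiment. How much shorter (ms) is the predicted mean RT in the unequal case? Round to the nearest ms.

The RT saving is b·ΔH. Equiprobable H₀ = log₂(4) = 2.0000 bits; with the given probabilities H = 1.8198 bits.
b·(H₀ − H) = 140 × (2.0000 − 1.8198) = 25.23 ms.

25 ms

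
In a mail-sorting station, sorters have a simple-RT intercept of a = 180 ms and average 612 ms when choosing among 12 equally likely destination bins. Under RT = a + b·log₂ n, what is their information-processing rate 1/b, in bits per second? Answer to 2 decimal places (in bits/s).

Choice component = 612 − 180 = 432 ms over log₂(12) = 3.5850 bits.
b = 432 / 3.5850 = 120.503 ms/bit, so 1/b = 8.299 bits/s.

8.30 bits/s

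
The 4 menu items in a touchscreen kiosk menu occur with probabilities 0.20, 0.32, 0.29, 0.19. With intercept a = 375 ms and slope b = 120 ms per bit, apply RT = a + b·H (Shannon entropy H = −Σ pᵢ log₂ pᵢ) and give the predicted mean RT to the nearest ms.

611 ms

H = 0.20·log₂(1/0.20) + 0.32·log₂(1/0.32) + 0.29·log₂(1/0.29) + 0.19·log₂(1/0.19) = 1.9635 bits.
RT = 375 + 120 × 1.9635 = 610.63 ms.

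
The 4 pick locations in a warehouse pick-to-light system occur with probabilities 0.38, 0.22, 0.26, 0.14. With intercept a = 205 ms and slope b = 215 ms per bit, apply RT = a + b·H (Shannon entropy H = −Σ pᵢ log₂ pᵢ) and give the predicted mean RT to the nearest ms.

H = 0.38·log₂(1/0.38) + 0.22·log₂(1/0.22) + 0.26·log₂(1/0.26) + 0.14·log₂(1/0.14) = 1.9134 bits.
RT = 205 + 215 × 1.9134 = 616.39 ms.

616 ms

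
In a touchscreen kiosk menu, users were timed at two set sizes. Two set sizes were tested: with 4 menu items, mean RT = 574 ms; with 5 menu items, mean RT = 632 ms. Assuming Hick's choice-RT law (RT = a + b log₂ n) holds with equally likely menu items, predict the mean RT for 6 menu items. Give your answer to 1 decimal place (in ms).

Solve the two-equation system in a and b:
  b = (632 − 574) / (log₂ 5 − log₂ 4) = 58 / (2.3219 − 2) = 180.164 ms/bit
  a = 574 − 180.164 × 2 = 213.671 ms
Then RT(6) = 213.671 + 180.164 × log₂ 6 = 213.671 + 180.164 × 2.5850 ≈ 679.389 ms.

679.4 ms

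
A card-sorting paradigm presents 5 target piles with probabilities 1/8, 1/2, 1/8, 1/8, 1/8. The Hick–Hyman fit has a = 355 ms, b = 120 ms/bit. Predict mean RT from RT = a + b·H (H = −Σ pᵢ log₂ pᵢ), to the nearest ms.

H = −Σ pᵢ log₂ pᵢ = 0.125·3 + 0.5·1 + 0.125·3 + 0.125·3 + 0.125·3 = 2.000 bits.
RT = 355 + 120 × 2.000 = 595.00 ms.

595 ms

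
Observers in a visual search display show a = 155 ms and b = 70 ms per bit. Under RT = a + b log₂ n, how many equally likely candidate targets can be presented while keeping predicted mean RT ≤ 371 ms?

70·log₂ n ≤ 371 − 155 = 216, giving log₂ n ≤ 3.0857 and n ≤ 8.490. The largest whole number is 8.

8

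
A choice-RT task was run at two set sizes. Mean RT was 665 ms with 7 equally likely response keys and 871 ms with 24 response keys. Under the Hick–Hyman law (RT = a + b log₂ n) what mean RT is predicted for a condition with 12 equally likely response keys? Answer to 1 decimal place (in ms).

755.1 ms

RT is linear in log₂ n, so two points fix the line:
  b = (871 − 665) / (log₂ 24 − log₂ 7) = 206 / (4.5850 − 2.8074) = 115.886 ms/bit
  a = 665 − 115.886 × 2.8074 = 339.667 ms
Then RT(12) = 339.667 + 115.886 × log₂ 12 = 339.667 + 115.886 × 3.5850 ≈ 755.114 ms.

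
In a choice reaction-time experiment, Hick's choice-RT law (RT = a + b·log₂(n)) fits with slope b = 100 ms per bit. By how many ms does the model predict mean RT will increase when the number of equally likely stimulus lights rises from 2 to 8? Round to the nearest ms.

200 ms

Only the slope matters, since a is common to both: ΔRT = b·log₂(n₂/n₁).
log₂(8) − log₂(2) = log₂(8/2) = log₂(4) = 2.
ΔRT = 100 × 2.0000 = 200.000 ms.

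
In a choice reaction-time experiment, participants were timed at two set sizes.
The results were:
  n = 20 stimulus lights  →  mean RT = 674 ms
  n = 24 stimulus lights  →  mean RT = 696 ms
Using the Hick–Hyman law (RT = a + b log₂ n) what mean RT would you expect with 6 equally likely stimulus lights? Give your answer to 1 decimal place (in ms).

Solve the two-equation system in a and b:
  b = (696 − 674) / (log₂ 24 − log₂ 20) = 22 / (4.5850 − 4.3219) = 83.639 ms/bit
  a = 674 − 83.639 × 4.3219 = 312.517 ms
Then RT(6) = 312.517 + 83.639 × log₂ 6 = 312.517 + 83.639 × 2.5850 ≈ 528.722 ms.

528.7 ms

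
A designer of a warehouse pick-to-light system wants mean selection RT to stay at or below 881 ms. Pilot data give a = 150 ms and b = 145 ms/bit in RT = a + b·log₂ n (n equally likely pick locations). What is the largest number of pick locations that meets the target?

32

Information budget: (881 − 150)/145 = 5.0414 bits, so n ≤ 2^5.0414 = 32.931 → at most 32.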